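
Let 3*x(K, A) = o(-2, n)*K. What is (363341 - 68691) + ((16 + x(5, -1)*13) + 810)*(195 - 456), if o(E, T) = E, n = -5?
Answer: 90374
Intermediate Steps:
x(K, A) = -2*K/3 (x(K, A) = (-2*K)/3 = -2*K/3)
(363341 - 68691) + ((16 + x(5, -1)*13) + 810)*(195 - 456) = (363341 - 68691) + ((16 - ⅔*5*13) + 810)*(195 - 456) = 294650 + ((16 - 10/3*13) + 810)*(-261) = 294650 + ((16 - 130/3) + 810)*(-261) = 294650 + (-82/3 + 810)*(-261) = 294650 + (2348/3)*(-261) = 294650 - 204276 = 90374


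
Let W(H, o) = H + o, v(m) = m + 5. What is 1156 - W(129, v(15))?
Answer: 1007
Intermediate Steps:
v(m) = 5 + m
1156 - W(129, v(15)) = 1156 - (129 + (5 + 15)) = 1156 - (129 + 20) = 1156 - 1*149 = 1156 - 149 = 1007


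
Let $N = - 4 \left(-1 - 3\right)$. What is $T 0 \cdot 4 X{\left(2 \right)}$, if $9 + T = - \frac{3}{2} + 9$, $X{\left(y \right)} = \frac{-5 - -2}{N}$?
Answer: $0$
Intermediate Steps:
$N = 16$ ($N = \left(-4\right) \left(-4\right) = 16$)
$X{\left(y \right)} = - \frac{3}{16}$ ($X{\left(y \right)} = \frac{-5 - -2}{16} = \left(-5 + 2\right) \frac{1}{16} = \left(-3\right) \frac{1}{16} = - \frac{3}{16}$)
$T = - \frac{3}{2}$ ($T = -9 + \left(- \frac{3}{2} + 9\right) = -9 + \frac{15}{2} = - \frac{3}{2} \approx -1.5$)
$T 0 \cdot 4 X{\left(2 \right)} = - \frac{3 \cdot 0 \cdot 4}{2} \left(- \frac{3}{16}\right) = \left(- \frac{3}{2}\right) 0 \left(- \frac{3}{16}\right) = 0 \left(- \frac{3}{16}\right) = 0$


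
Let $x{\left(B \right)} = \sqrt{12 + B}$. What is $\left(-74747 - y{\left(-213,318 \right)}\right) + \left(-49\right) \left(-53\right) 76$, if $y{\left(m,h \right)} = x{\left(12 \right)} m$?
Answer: $122625 + 426 \sqrt{6} \approx 1.2367 \cdot 10^{5}$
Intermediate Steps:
$y{\left(m,h \right)} = 2 m \sqrt{6}$ ($y{\left(m,h \right)} = \sqrt{12 + 12} m = \sqrt{24} m = 2 \sqrt{6} m = 2 m \sqrt{6}$)
$\left(-74747 - y{\left(-213,318 \right)}\right) + \left(-49\right) \left(-53\right) 76 = \left(-74747 - 2 \left(-213\right) \sqrt{6}\right) + \left(-49\right) \left(-53\right) 76 = \left(-74747 - - 426 \sqrt{6}\right) + 2597 \cdot 76 = \left(-74747 + 426 \sqrt{6}\right) + 197372 = 122625 + 426 \sqrt{6}$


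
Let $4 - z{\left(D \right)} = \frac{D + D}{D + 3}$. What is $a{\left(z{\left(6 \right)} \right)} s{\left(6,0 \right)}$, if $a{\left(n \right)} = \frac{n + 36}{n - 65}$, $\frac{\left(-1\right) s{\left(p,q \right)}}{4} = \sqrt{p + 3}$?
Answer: $\frac{1392}{187} \approx 7.4438$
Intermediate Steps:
$s{\left(p,q \right)} = - 4 \sqrt{3 + p}$ ($s{\left(p,q \right)} = - 4 \sqrt{p + 3} = - 4 \sqrt{3 + p}$)
$z{\left(D \right)} = 4 - \frac{2 D}{3 + D}$ ($z{\left(D \right)} = 4 - \frac{D + D}{D + 3} = 4 - \frac{2 D}{3 + D}$)
$a{\left(n \right)} = \frac{36 + n}{-65 + n}$
$a{\left(z{\left(6 \right)} \right)} s{\left(6,0 \right)} = \frac{36 + \frac{2 \left(6 + 6\right)}{3 + 6}}{-65 + \frac{2 \left(6 + 6\right)}{3 + 6}} \left(- 4 \sqrt{3 + 6}\right) = \frac{36 + 2 \cdot \frac{1}{9} \cdot 12}{-65 + 2 \cdot \frac{1}{9} \cdot 12} \left(- 4 \sqrt{9}\right) = \frac{36 + 2 \cdot \frac{1}{9} \cdot 12}{-65 + 2 \cdot \frac{1}{9} \cdot 12} \left(\left(-4\right) 3\right) = \frac{36 + \frac{8}{3}}{-65 + \frac{8}{3}} \left(-12\right) = \frac{1}{- \frac{187}{3}} \cdot \frac{116}{3} \left(-12\right) = \left(- \frac{3}{187}\right) \frac{116}{3} \left(-12\right) = \left(- \frac{116}{187}\right) \left(-12\right) = \frac{1392}{187}$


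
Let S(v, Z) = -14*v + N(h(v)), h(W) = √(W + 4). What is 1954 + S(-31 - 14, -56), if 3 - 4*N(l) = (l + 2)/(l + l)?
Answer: 20677/8 + I*√41/164 ≈ 2584.6 + 0.039043*I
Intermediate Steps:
h(W) = √(4 + W)
N(l) = ¾ - (2 + l)/(8*l) (N(l) = ¾ - (l + 2)/(4*(l + l)) = ¾ - (2 + l)/(4*(2*l)) = ¾ - (2 + l)*1/(2*l)/4 = ¾ - (2 + l)/(8*l))
S(v, Z) = -14*v + (-2 + 5*√(4 + v))/(8*√(4 + v)) (S(v, Z) = -14*v + (-2 + 5*√(4 + v))/(8*(√(4 + v))) = -14*v + (-2 + 5*√(4 + v))/(8*√(4 + v)))
1954 + S(-31 - 14, -56) = 1954 + (5/8 - 14*(-31 - 14) - 1/(4*√(4 + (-31 - 14)))) = 1954 + (5/8 - 14*(-45) - 1/(4*√(4 - 45))) = 1954 + (5/8 + 630 - (-1)*I*√41/164) = 1954 + (5/8 + 630 + I*√41/164) = 1954 + (5045/8 + I*√41/164) = 20677/8 + I*√41/164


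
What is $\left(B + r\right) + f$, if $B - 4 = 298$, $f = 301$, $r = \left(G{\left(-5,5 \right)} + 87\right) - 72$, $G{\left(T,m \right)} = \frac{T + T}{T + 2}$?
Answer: $\frac{1864}{3} \approx 621.33$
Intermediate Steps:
$G{\left(T,m \right)} = \frac{2 T}{2 + T}$
$r = \frac{55}{3}$ ($r = \left(2 \left(-5\right) \frac{1}{2 - 5} + 87\right) - 72 = \left(2 \left(-5\right) \frac{1}{-3} + 87\right) - 72 = \left(2 \left(-5\right) \left(- \frac{1}{3}\right) + 87\right) - 72 = \left(\frac{10}{3} + 87\right) - 72 = \frac{271}{3} - 72 = \frac{55}{3} \approx 18.333$)
$B = 302$ ($B = 4 + 298 = 302$)
$\left(B + r\right) + f = \left(302 + \frac{55}{3}\right) + 301 = \frac{961}{3} + 301 = \frac{1864}{3}$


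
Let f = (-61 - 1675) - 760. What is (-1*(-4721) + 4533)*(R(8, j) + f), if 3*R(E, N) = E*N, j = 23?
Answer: -67591216/3 ≈ -2.2530e+7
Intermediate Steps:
f = -2496 (f = -1736 - 760 = -2496)
R(E, N) = E*N/3 (R(E, N) = (E*N)/3 = E*N/3)
(-1*(-4721) + 4533)*(R(8, j) + f) = (-1*(-4721) + 4533)*((⅓)*8*23 - 2496) = (4721 + 4533)*(184/3 - 2496) = 9254*(-7304/3) = -67591216/3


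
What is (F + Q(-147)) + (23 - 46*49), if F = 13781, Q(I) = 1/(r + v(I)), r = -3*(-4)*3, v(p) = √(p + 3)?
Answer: 462001/40 - I/120 ≈ 11550.0 - 0.0083333*I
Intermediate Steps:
v(p) = √(3 + p)
r = 36 (r = 12*3 = 36)
Q(I) = 1/(36 + √(3 + I))
(F + Q(-147)) + (23 - 46*49) = (13781 + 1/(36 + √(3 - 147))) + (23 - 46*49) = (13781 + 1/(36 + √(-144))) + (23 - 2254) = (13781 + 1/(36 + 12*I)) - 2231 = (13781 + (36 - 12*I)/1440) - 2231 = 11550 + (36 - 12*I)/1440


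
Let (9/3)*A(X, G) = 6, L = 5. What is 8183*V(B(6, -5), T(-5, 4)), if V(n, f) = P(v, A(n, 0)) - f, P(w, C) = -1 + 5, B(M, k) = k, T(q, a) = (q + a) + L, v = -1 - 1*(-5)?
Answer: 0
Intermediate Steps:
A(X, G) = 2 (A(X, G) = (⅓)*6 = 2)
v = 4 (v = -1 + 5 = 4)
T(q, a) = 5 + a + q (T(q, a) = (q + a) + 5 = (a + q) + 5 = 5 + a + q)
P(w, C) = 4
V(n, f) = 4 - f
8183*V(B(6, -5), T(-5, 4)) = 8183*(4 - (5 + 4 - 5)) = 8183*(4 - 1*4) = 8183*(4 - 4) = 8183*0 = 0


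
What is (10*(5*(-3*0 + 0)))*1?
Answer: 0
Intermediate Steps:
(10*(5*(-3*0 + 0)))*1 = (10*(5*(0 + 0)))*1 = (10*(5*0))*1 = (10*0)*1 = 0*1 = 0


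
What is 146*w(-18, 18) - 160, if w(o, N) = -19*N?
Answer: -50092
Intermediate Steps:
146*w(-18, 18) - 160 = 146*(-19*18) - 160 = 146*(-342) - 160 = -49932 - 160 = -50092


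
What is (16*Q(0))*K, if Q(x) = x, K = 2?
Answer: 0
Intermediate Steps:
(16*Q(0))*K = (16*0)*2 = 0*2 = 0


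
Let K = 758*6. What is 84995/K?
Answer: 84995/4548 ≈ 18.688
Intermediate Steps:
K = 4548
84995/K = 84995/4548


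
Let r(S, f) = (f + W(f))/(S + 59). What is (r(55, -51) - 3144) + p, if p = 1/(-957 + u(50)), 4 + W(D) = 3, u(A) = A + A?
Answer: -153603595/48849 ≈ -3144.5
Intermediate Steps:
u(A) = 2*A
W(D) = -1 (W(D) = -4 + 3 = -1)
r(S, f) = (-1 + f)/(59 + S) (r(S, f) = (f - 1)/(S + 59) = (-1 + f)/(59 + S))
p = -1/857 (p = 1/(-957 + 2*50) = 1/(-957 + 100) = 1/(-857) = -1/857 ≈ -0.0011669)
(r(55, -51) - 3144) + p = ((-1 - 51)/(59 + 55) - 3144) - 1/857 = (-52/114 - 3144) - 1/857 = ((1/114)*(-52) - 3144) - 1/857 = (-26/57 - 3144) - 1/857 = -179234/57 - 1/857 = -153603595/48849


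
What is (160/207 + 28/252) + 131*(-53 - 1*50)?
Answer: -930956/69 ≈ -13492.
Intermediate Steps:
(160/207 + 28/252) + 131*(-53 - 1*50) = (160*(1/207) + 28*(1/252)) + 131*(-53 - 50) = (160/207 + 1/9) + 131*(-103) = 61/69 - 13493 = -930956/69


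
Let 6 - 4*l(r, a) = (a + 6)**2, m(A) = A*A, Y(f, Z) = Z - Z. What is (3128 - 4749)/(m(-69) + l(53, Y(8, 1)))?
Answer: -3242/9507 ≈ -0.34101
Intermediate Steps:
Y(f, Z) = 0
m(A) = A**2
l(r, a) = 3/2 - (6 + a)**2/4 (l(r, a) = 3/2 - (a + 6)**2/4 = 3/2 - (6 + a)**2/4)
(3128 - 4749)/(m(-69) + l(53, Y(8, 1))) = (3128 - 4749)/((-69)**2 + (3/2 - (6 + 0)**2/4)) = -1621/(4761 + (3/2 - 1/4*6**2)) = -1621/(4761 + (3/2 - 1/4*36)) = -1621/(4761 + (3/2 - 9)) = -1621/(4761 - 15/2) = -1621/9507/2 = -1621*2/9507 = -3242/9507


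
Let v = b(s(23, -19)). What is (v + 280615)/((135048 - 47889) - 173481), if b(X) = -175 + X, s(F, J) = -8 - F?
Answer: -280409/86322 ≈ -3.2484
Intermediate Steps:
v = -206 (v = -175 + (-8 - 1*23) = -175 + (-8 - 23) = -175 - 31 = -206)
(v + 280615)/((135048 - 47889) - 173481) = (-206 + 280615)/((135048 - 47889) - 173481) = 280409/(87159 - 173481) = 280409/(-86322) = 280409*(-1/86322) = -280409/86322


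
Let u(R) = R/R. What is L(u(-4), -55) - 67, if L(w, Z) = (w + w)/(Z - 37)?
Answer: -3083/46 ≈ -67.022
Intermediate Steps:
u(R) = 1
L(w, Z) = 2*w/(-37 + Z) (L(w, Z) = (2*w)/(-37 + Z) = 2*w/(-37 + Z))
L(u(-4), -55) - 67 = 2*1/(-37 - 55) - 67 = 2*1/(-92) - 67 = 2*1*(-1/92) - 67 = -1/46 - 67 = -3083/46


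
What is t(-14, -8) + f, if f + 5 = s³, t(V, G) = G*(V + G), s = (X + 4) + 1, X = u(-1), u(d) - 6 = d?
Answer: 1171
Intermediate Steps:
u(d) = 6 + d
X = 5 (X = 6 - 1 = 5)
s = 10 (s = (5 + 4) + 1 = 9 + 1 = 10)
t(V, G) = G*(G + V)
f = 995 (f = -5 + 10³ = -5 + 1000 = 995)
t(-14, -8) + f = -8*(-8 - 14) + 995 = -8*(-22) + 995 = 176 + 995 = 1171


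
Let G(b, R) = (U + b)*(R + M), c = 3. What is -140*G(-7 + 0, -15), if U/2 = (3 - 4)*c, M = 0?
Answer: -27300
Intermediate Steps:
U = -6 (U = 2*((3 - 4)*3) = 2*(-1*3) = 2*(-3) = -6)
G(b, R) = R*(-6 + b) (G(b, R) = (-6 + b)*(R + 0) = (-6 + b)*R = R*(-6 + b))
-140*G(-7 + 0, -15) = -(-2100)*(-6 + (-7 + 0)) = -(-2100)*(-6 - 7) = -(-2100)*(-13) = -140*195 = -27300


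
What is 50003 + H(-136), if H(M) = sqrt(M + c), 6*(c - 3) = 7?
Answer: 50003 + I*sqrt(4746)/6 ≈ 50003.0 + 11.482*I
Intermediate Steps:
c = 25/6 (c = 3 + (1/6)*7 = 3 + 7/6 = 25/6 ≈ 4.1667)
H(M) = sqrt(25/6 + M) (H(M) = sqrt(M + 25/6) = sqrt(25/6 + M))
50003 + H(-136) = 50003 + sqrt(150 + 36*(-136))/6 = 50003 + sqrt(150 - 4896)/6 = 50003 + sqrt(-4746)/6 = 50003 + (I*sqrt(4746))/6 = 50003 + I*sqrt(4746)/6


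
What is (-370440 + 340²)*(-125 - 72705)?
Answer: 18559997200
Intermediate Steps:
(-370440 + 340²)*(-125 - 72705) = (-370440 + 115600)*(-72830) = -254840*(-72830) = 18559997200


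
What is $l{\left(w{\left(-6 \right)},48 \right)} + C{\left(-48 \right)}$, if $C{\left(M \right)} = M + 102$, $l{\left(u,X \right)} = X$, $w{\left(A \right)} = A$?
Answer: $102$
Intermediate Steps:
$C{\left(M \right)} = 102 + M$
$l{\left(w{\left(-6 \right)},48 \right)} + C{\left(-48 \right)} = 48 + \left(102 - 48\right) = 48 + 54 = 102$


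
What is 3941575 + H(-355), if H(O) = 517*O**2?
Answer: 69096500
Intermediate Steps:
3941575 + H(-355) = 3941575 + 517*(-355)**2 = 3941575 + 517*126025 = 3941575 + 65154925 = 69096500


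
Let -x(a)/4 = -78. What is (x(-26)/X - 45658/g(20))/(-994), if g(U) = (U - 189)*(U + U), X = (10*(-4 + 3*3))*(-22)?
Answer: -1202867/184784600 ≈ -0.0065096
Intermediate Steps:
x(a) = 312 (x(a) = -4*(-78) = 312)
X = -1100 (X = (10*(-4 + 9))*(-22) = (10*5)*(-22) = 50*(-22) = -1100)
g(U) = 2*U*(-189 + U) (g(U) = (-189 + U)*(2*U) = 2*U*(-189 + U))
(x(-26)/X - 45658/g(20))/(-994) = (312/(-1100) - 45658*1/(40*(-189 + 20)))/(-994) = (312*(-1/1100) - 45658/(2*20*(-169)))*(-1/994) = (-78/275 - 45658/(-6760))*(-1/994) = (-78/275 - 45658*(-1/6760))*(-1/994) = (-78/275 + 22829/3380)*(-1/994) = (1202867/185900)*(-1/994) = -1202867/184784600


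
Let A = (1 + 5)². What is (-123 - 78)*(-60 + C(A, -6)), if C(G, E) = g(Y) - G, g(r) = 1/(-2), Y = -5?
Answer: 38793/2 ≈ 19397.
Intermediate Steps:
A = 36 (A = 6² = 36)
g(r) = -½
C(G, E) = -½ - G
(-123 - 78)*(-60 + C(A, -6)) = (-123 - 78)*(-60 + (-½ - 1*36)) = -201*(-60 + (-½ - 36)) = -201*(-60 - 73/2) = -201*(-193/2) = 38793/2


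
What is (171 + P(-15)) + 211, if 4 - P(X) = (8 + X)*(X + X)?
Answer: 176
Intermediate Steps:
P(X) = 4 - 2*X*(8 + X) (P(X) = 4 - (8 + X)*(X + X) = 4 - (8 + X)*2*X = 4 - 2*X*(8 + X))
(171 + P(-15)) + 211 = (171 + (4 - 16*(-15) - 2*(-15)²)) + 211 = (171 + (4 + 240 - 2*225)) + 211 = (171 + (4 + 240 - 450)) + 211 = (171 - 206) + 211 = -35 + 211 = 176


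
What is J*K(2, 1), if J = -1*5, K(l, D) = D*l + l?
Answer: -20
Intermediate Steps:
K(l, D) = l + D*l
J = -5
J*K(2, 1) = -10*(1 + 1) = -10*2 = -5*4 = -20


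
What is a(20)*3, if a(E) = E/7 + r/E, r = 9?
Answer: 1389/140 ≈ 9.9214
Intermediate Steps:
a(E) = 9/E + E/7 (a(E) = E/7 + 9/E = 9/E + E/7)
a(20)*3 = (9/20 + (⅐)*20)*3 = (9*(1/20) + 20/7)*3 = (9/20 + 20/7)*3 = (463/140)*3 = 1389/140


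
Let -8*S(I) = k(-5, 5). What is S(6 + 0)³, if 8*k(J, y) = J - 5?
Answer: 125/32768 ≈ 0.0038147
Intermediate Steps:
k(J, y) = -5/8 + J/8 (k(J, y) = (J - 5)/8 = (-5 + J)/8 = -5/8 + J/8)
S(I) = 5/32 (S(I) = -(-5/8 + (⅛)*(-5))/8 = -(-5/8 - 5/8)/8 = -⅛*(-5/4) = 5/32)
S(6 + 0)³ = (5/32)³ = 125/32768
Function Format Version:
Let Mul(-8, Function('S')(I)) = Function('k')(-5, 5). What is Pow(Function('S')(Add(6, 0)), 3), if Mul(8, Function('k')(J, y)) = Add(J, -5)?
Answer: Rational(125, 32768) ≈ 0.0038147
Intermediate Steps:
Function('k')(J, y) = Add(Rational(-5, 8), Mul(Rational(1, 8), J)) (Function('k')(J, y) = Mul(Rational(1, 8), Add(J, -5)) = Mul(Rational(1, 8), Add(-5, J)) = Add(Rational(-5, 8), Mul(Rational(1, 8), J)))
Function('S')(I) = Rational(5, 32) (Function('S')(I) = Mul(Rational(-1, 8), Add(Rational(-5, 8), Mul(Rational(1, 8), -5))) = Mul(Rational(-1, 8), Add(Rational(-5, 8), Rational(-5, 8))) = Mul(Rational(-1, 8), Rational(-5, 4)) = Rational(5, 32))
Pow(Function('S')(Add(6, 0)), 3) = Pow(Rational(5, 32), 3) = Rational(125, 32768)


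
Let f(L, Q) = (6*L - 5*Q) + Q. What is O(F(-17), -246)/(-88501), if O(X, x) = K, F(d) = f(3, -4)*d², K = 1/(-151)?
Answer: 1/13363651 ≈ 7.4830e-8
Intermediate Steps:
f(L, Q) = -4*Q + 6*L (f(L, Q) = (-5*Q + 6*L) + Q = -4*Q + 6*L)
K = -1/151 ≈ -0.0066225
F(d) = 34*d² (F(d) = (-4*(-4) + 6*3)*d² = (16 + 18)*d² = 34*d²)
O(X, x) = -1/151
O(F(-17), -246)/(-88501) = -1/151/(-88501) = -1/151*(-1/88501) = 1/13363651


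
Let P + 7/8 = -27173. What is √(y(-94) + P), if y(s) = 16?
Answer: I*√434526/4 ≈ 164.8*I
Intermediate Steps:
P = -217391/8 (P = -7/8 - 27173 = -217391/8 ≈ -27174.)
√(y(-94) + P) = √(16 - 217391/8) = √(-217263/8) = I*√434526/4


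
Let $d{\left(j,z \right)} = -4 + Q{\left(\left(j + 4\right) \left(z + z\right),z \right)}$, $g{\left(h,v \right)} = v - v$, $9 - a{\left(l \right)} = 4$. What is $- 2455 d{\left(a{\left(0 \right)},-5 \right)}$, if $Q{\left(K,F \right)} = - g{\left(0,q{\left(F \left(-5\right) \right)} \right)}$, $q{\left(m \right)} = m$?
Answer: $9820$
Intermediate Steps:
$a{\left(l \right)} = 5$ ($a{\left(l \right)} = 9 - 4 = 5$)
$g{\left(h,v \right)} = 0$
$Q{\left(K,F \right)} = 0$ ($Q{\left(K,F \right)} = \left(-1\right) 0 = 0$)
$d{\left(j,z \right)} = -4$ ($d{\left(j,z \right)} = -4 + 0 = -4$)
$- 2455 d{\left(a{\left(0 \right)},-5 \right)} = \left(-2455\right) \left(-4\right) = 9820$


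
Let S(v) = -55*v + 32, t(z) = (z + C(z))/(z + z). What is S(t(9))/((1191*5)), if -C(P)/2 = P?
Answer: 119/11910 ≈ 0.0099916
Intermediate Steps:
C(P) = -2*P
t(z) = -1/2 (t(z) = (z - 2*z)/(z + z) = (-z)/((2*z)) = (-z)*(1/(2*z)) = -1/2)
S(v) = 32 - 55*v
S(t(9))/((1191*5)) = (32 - 55*(-1/2))/((1191*5)) = (32 + 55/2)/5955 = (119/2)*(1/5955) = 119/11910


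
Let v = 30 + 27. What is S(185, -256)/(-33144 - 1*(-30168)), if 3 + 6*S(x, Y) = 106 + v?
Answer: -5/558 ≈ -0.0089606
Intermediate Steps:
v = 57
S(x, Y) = 80/3 (S(x, Y) = -½ + (106 + 57)/6 = -½ + (⅙)*163 = -½ + 163/6 = 80/3)
S(185, -256)/(-33144 - 1*(-30168)) = 80/(3*(-33144 - 1*(-30168))) = 80/(3*(-33144 + 30168)) = (80/3)/(-2976) = (80/3)*(-1/2976) = -5/558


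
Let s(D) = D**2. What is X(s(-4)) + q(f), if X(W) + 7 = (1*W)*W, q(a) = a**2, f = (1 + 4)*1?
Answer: 274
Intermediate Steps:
f = 5 (f = 5*1 = 5)
X(W) = -7 + W**2 (X(W) = -7 + (1*W)*W = -7 + W*W = -7 + W**2)
X(s(-4)) + q(f) = (-7 + ((-4)**2)**2) + 5**2 = (-7 + 16**2) + 25 = (-7 + 256) + 25 = 249 + 25 = 274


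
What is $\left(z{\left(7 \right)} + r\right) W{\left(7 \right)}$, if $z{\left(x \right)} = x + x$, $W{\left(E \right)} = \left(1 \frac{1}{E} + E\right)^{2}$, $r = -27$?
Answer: $- \frac{32500}{49} \approx -663.27$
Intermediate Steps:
$W{\left(E \right)} = \left(E + \frac{1}{E}\right)^{2}$ ($W{\left(E \right)} = \left(\frac{1}{E} + E\right)^{2} = \left(E + \frac{1}{E}\right)^{2}$)
$z{\left(x \right)} = 2 x$
$\left(z{\left(7 \right)} + r\right) W{\left(7 \right)} = \left(2 \cdot 7 - 27\right) \frac{\left(1 + 7^{2}\right)^{2}}{49} = \left(14 - 27\right) \frac{\left(1 + 49\right)^{2}}{49} = - 13 \frac{50^{2}}{49} = - 13 \cdot \frac{1}{49} \cdot 2500 = \left(-13\right) \frac{2500}{49} = - \frac{32500}{49}$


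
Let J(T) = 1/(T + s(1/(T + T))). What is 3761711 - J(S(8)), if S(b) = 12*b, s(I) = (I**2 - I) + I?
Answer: 13312488298031/3538945 ≈ 3.7617e+6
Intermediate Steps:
s(I) = I**2
J(T) = 1/(T + 1/(4*T**2)) (J(T) = 1/(T + (1/(T + T))**2) = 1/(T + (1/(2*T))**2) = 1/(T + 1/(4*T**2)))
3761711 - J(S(8)) = 3761711 - 4*(12*8)**2/(1 + 4*(12*8)**3) = 3761711 - 4*96**2/(1 + 4*96**3) = 3761711 - 4*9216/(1 + 4*884736) = 3761711 - 4*9216/(1 + 3538944) = 3761711 - 4*9216/3538945 = 3761711 - 1*36864/3538945 = 3761711 - 36864/3538945 = 13312488298031/3538945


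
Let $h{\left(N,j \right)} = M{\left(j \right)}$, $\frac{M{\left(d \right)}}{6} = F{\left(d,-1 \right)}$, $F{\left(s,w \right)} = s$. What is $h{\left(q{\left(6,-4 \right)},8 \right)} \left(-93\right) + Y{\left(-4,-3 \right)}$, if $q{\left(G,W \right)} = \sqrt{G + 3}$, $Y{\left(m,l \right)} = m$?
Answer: $-4468$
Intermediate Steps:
$q{\left(G,W \right)} = \sqrt{3 + G}$
$M{\left(d \right)} = 6 d$
$h{\left(N,j \right)} = 6 j$
$h{\left(q{\left(6,-4 \right)},8 \right)} \left(-93\right) + Y{\left(-4,-3 \right)} = 6 \cdot 8 \left(-93\right) - 4 = 48 \left(-93\right) - 4 = -4464 - 4 = -4468$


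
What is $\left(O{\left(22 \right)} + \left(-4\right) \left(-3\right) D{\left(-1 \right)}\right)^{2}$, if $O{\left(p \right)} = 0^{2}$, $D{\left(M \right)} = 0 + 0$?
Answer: $0$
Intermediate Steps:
$D{\left(M \right)} = 0$
$O{\left(p \right)} = 0$
$\left(O{\left(22 \right)} + \left(-4\right) \left(-3\right) D{\left(-1 \right)}\right)^{2} = \left(0 + \left(-4\right) \left(-3\right) 0\right)^{2} = \left(0 + 12 \cdot 0\right)^{2} = \left(0 + 0\right)^{2} = 0^{2} = 0$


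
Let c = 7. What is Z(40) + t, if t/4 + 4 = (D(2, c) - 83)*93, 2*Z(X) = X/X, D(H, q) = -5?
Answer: -65503/2 ≈ -32752.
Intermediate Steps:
Z(X) = 1/2 (Z(X) = (X/X)/2 = (1/2)*1 = 1/2)
t = -32752 (t = -16 + 4*((-5 - 83)*93) = -16 + 4*(-88*93) = -16 + 4*(-8184) = -16 - 32736 = -32752)
Z(40) + t = 1/2 - 32752 = -65503/2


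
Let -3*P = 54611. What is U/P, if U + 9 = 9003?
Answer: -26982/54611 ≈ -0.49408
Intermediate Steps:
U = 8994 (U = -9 + 9003 = 8994)
P = -54611/3 (P = -1/3*54611 = -54611/3 ≈ -18204.)
U/P = 8994/(-54611/3) = 8994*(-3/54611) = -26982/54611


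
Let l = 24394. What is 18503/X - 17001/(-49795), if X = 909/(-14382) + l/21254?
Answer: 15646745983358689/917098366805 ≈ 17061.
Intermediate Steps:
X = 18417479/16981946 (X = 909/(-14382) + 24394/21254 = 909*(-1/14382) + 24394*(1/21254) = -101/1598 + 12197/10627 = 18417479/16981946 ≈ 1.0845)
18503/X - 17001/(-49795) = 18503/(18417479/16981946) - 17001/(-49795) = 18503*(16981946/18417479) - 17001*(-1/49795) = 314216946838/18417479 + 17001/49795 = 15646745983358689/917098366805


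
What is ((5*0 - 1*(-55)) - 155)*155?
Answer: -15500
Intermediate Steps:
((5*0 - 1*(-55)) - 155)*155 = ((0 + 55) - 155)*155 = (55 - 155)*155 = -100*155 = -15500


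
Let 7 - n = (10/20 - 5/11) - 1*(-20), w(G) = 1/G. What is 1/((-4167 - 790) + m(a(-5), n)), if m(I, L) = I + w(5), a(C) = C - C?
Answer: -5/24784 ≈ -0.00020174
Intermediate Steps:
n = -287/22 (n = 7 - ((10/20 - 5/11) - 1*(-20)) = 7 - ((10*(1/20) - 5*1/11) + 20) = 7 - ((1/2 - 5/11) + 20) = 7 - (1/22 + 20) = 7 - 1*441/22 = 7 - 441/22 = -287/22 ≈ -13.045)
a(C) = 0
m(I, L) = 1/5 + I (m(I, L) = I + 1/5 = 1/5 + I)
1/((-4167 - 790) + m(a(-5), n)) = 1/((-4167 - 790) + (1/5 + 0)) = 1/(-4957 + 1/5) = 1/(-24784/5) = -5/24784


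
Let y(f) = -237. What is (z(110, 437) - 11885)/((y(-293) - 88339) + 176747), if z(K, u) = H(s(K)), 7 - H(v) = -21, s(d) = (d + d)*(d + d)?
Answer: -11857/88171 ≈ -0.13448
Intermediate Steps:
s(d) = 4*d² (s(d) = (2*d)*(2*d) = 4*d²)
H(v) = 28 (H(v) = 7 - 1*(-21) = 7 + 21 = 28)
z(K, u) = 28
(z(110, 437) - 11885)/((y(-293) - 88339) + 176747) = (28 - 11885)/((-237 - 88339) + 176747) = -11857/(-88576 + 176747) = -11857/88171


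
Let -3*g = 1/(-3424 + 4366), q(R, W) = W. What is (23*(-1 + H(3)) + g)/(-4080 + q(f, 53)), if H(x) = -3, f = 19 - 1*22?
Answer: 259993/11380302 ≈ 0.022846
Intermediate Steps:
f = -3 (f = 19 - 22 = -3)
g = -1/2826 (g = -1/(3*(-3424 + 4366)) = -1/3/942 = -1/3*1/942 = -1/2826 ≈ -0.00035386)
(23*(-1 + H(3)) + g)/(-4080 + q(f, 53)) = (23*(-1 - 3) - 1/2826)/(-4080 + 53) = (23*(-4) - 1/2826)/(-4027) = (-92 - 1/2826)*(-1/4027) = -259993/2826*(-1/4027) = 259993/11380302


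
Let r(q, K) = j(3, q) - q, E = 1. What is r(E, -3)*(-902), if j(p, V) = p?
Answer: -1804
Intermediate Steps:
r(q, K) = 3 - q
r(E, -3)*(-902) = (3 - 1*1)*(-902) = (3 - 1)*(-902) = 2*(-902) = -1804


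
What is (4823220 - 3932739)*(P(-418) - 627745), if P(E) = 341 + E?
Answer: -559063562382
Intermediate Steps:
(4823220 - 3932739)*(P(-418) - 627745) = (4823220 - 3932739)*((341 - 418) - 627745) = 890481*(-77 - 627745) = 890481*(-627822) = -559063562382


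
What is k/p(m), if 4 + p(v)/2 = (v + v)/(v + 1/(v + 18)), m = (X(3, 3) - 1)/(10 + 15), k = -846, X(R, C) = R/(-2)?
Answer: -11139/14 ≈ -795.64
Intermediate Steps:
X(R, C) = -R/2 (X(R, C) = R*(-1/2) = -R/2)
m = -1/10 (m = (-1/2*3 - 1)/(10 + 15) = (-3/2 - 1)/25 = -5/2*1/25 = -1/10 ≈ -0.10000)
p(v) = -8 + 4*v/(v + 1/(18 + v)) (p(v) = -8 + 2*((v + v)/(v + 1/(v + 18))) = -8 + 2*((2*v)/(v + 1/(18 + v))) = -8 + 2*(2*v/(v + 1/(18 + v))) = -8 + 4*v/(v + 1/(18 + v)))
k/p(m) = -846*(1 + (-1/10)**2 + 18*(-1/10))/(4*(-2 - (-1/10)**2 - 18*(-1/10))) = -846*(1 + 1/100 - 9/5)/(4*(-2 - 1*1/100 + 9/5)) = -846*(-79/(400*(-2 - 1/100 + 9/5))) = -846/(4*(-100/79)*(-21/100)) = -846/84/79 = -846*79/84 = -11139/14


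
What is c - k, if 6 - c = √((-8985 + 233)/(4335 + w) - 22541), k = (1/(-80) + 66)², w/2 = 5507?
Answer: -27829441/6400 - I*√5310609120789/15349 ≈ -4348.4 - 150.14*I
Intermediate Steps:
w = 11014 (w = 2*5507 = 11014)
k = 27867841/6400 (k = (-1/80 + 66)² = (5279/80)² = 27867841/6400 ≈ 4354.4)
c = 6 - I*√5310609120789/15349 (c = 6 - √((-8985 + 233)/(4335 + 11014) - 22541) = 6 - √(-8752/15349 - 22541) = 6 - √(-345990561/15349) = 6 - I*√5310609120789/15349 ≈ 6.0 - 150.14*I)
c - k = (6 - I*√5310609120789/15349) - 1*27867841/6400 = (6 - I*√5310609120789/15349) - 27867841/6400 = -27829441/6400 - I*√5310609120789/15349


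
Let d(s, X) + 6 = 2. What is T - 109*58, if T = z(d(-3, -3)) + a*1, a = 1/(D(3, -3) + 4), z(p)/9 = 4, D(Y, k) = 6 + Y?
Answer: -81717/13 ≈ -6285.9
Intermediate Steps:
d(s, X) = -4 (d(s, X) = -6 + 2 = -4)
z(p) = 36 (z(p) = 9*4 = 36)
a = 1/13 (a = 1/((6 + 3) + 4) = 1/(9 + 4) = 1/13 ≈ 0.076923)
T = 469/13 (T = 36 + (1/13)*1 = 36 + 1/13 = 469/13 ≈ 36.077)
T - 109*58 = 469/13 - 109*58 = 469/13 - 6322 = -81717/13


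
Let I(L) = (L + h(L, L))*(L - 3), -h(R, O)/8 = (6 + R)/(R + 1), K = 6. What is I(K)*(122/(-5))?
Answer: 19764/35 ≈ 564.69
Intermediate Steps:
h(R, O) = -8*(6 + R)/(1 + R) (h(R, O) = -8*(6 + R)/(R + 1) = -8*(6 + R)/(1 + R))
I(L) = (-3 + L)*(L + 8*(-6 - L)/(1 + L)) (I(L) = (L + 8*(-6 - L)/(1 + L))*(L - 3) = (L + 8*(-6 - L)/(1 + L))*(-3 + L) = (-3 + L)*(L + 8*(-6 - L)/(1 + L)))
I(K)*(122/(-5)) = ((144 + 6³ - 27*6 - 10*6²)/(1 + 6))*(122/(-5)) = ((144 + 216 - 162 - 10*36)/7)*(122*(-⅕)) = ((144 + 216 - 162 - 360)/7)*(-122/5) = ((⅐)*(-162))*(-122/5) = -162/7*(-122/5) = 19764/35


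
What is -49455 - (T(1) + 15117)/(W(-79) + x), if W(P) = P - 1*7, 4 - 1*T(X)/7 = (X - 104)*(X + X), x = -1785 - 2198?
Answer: -201215808/4069 ≈ -49451.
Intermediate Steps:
x = -3983
T(X) = 28 - 14*X*(-104 + X) (T(X) = 28 - 7*(X - 104)*(X + X) = 28 - 7*(-104 + X)*2*X = 28 - 14*X*(-104 + X))
W(P) = -7 + P (W(P) = P - 7 = -7 + P)
-49455 - (T(1) + 15117)/(W(-79) + x) = -49455 - ((28 - 14*1² + 1456*1) + 15117)/((-7 - 79) - 3983) = -49455 - ((28 - 14*1 + 1456) + 15117)/(-86 - 3983) = -49455 - ((28 - 14 + 1456) + 15117)/(-4069) = -49455 - (1470 + 15117)*(-1)/4069 = -49455 - 16587*(-1)/4069 = -49455 - 1*(-16587/4069) = -49455 + 16587/4069 = -201215808/4069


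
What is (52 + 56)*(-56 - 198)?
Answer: -27432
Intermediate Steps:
(52 + 56)*(-56 - 198) = 108*(-254) = -27432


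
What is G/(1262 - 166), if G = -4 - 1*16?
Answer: -5/274 ≈ -0.018248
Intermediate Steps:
G = -20 (G = -4 - 16 = -20)
G/(1262 - 166) = -20/(1262 - 166) = -20/1096 = (1/1096)*(-20) = -5/274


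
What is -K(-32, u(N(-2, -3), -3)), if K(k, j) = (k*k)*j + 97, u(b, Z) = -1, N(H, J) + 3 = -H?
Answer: 927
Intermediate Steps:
N(H, J) = -3 - H
K(k, j) = 97 + j*k**2 (K(k, j) = k**2*j + 97 = j*k**2 + 97 = 97 + j*k**2)
-K(-32, u(N(-2, -3), -3)) = -(97 - 1*(-32)**2) = -(97 - 1*1024) = -(97 - 1024) = -1*(-927) = 927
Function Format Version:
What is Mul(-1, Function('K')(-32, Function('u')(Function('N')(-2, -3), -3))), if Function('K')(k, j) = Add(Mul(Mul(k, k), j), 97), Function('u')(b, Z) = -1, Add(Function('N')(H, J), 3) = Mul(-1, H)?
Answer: 927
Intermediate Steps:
Function('N')(H, J) = Add(-3, Mul(-1, H))
Function('K')(k, j) = Add(97, Mul(j, Pow(k, 2))) (Function('K')(k, j) = Add(Mul(Pow(k, 2), j), 97) = Add(Mul(j, Pow(k, 2)), 97) = Add(97, Mul(j, Pow(k, 2))))
Mul(-1, Function('K')(-32, Function('u')(Function('N')(-2, -3), -3))) = Mul(-1, Add(97, Mul(-1, Pow(-32, 2)))) = Mul(-1, Add(97, Mul(-1, 1024))) = Mul(-1, Add(97, -1024)) = Mul(-1, -927) = 927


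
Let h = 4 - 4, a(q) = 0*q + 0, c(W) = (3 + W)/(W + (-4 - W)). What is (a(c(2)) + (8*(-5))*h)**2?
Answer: 0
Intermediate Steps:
c(W) = -3/4 - W/4 (c(W) = (3 + W)/(-4) = (3 + W)*(-1/4) = -3/4 - W/4)
a(q) = 0 (a(q) = 0 + 0 = 0)
h = 0
(a(c(2)) + (8*(-5))*h)**2 = (0 + (8*(-5))*0)**2 = (0 - 40*0)**2 = (0 + 0)**2 = 0**2 = 0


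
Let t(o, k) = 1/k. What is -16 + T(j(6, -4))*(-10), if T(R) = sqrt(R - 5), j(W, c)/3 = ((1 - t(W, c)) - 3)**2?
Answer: -16 - 5*sqrt(67)/2 ≈ -36.463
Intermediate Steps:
j(W, c) = 3*(-2 - 1/c)**2 (j(W, c) = 3*((1 - 1/c) - 3)**2 = 3*(-2 - 1/c)**2)
T(R) = sqrt(-5 + R)
-16 + T(j(6, -4))*(-10) = -16 + sqrt(-5 + 3*(1 + 2*(-4))**2/(-4)**2)*(-10) = -16 + sqrt(-5 + 3*(1/16)*(1 - 8)**2)*(-10) = -16 + sqrt(-5 + 3*(1/16)*(-7)**2)*(-10) = -16 + sqrt(-5 + 3*(1/16)*49)*(-10) = -16 + sqrt(-5 + 147/16)*(-10) = -16 + sqrt(67/16)*(-10) = -16 + (sqrt(67)/4)*(-10) = -16 - 5*sqrt(67)/2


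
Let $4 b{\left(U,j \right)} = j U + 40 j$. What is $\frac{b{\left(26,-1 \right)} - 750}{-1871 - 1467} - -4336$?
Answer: $\frac{28948669}{6676} \approx 4336.2$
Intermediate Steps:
$b{\left(U,j \right)} = 10 j + \frac{U j}{4}$ ($b{\left(U,j \right)} = \frac{j U + 40 j}{4} = \frac{U j + 40 j}{4} = \frac{40 j + U j}{4} = 10 j + \frac{U j}{4}$)
$\frac{b{\left(26,-1 \right)} - 750}{-1871 - 1467} - -4336 = \frac{\frac{1}{4} \left(-1\right) \left(40 + 26\right) - 750}{-1871 - 1467} - -4336 = \frac{\frac{1}{4} \left(-1\right) 66 - 750}{-3338} + 4336 = \left(- \frac{33}{2} - 750\right) \left(- \frac{1}{3338}\right) + 4336 = \left(- \frac{1533}{2}\right) \left(- \frac{1}{3338}\right) + 4336 = \frac{1533}{6676} + 4336 = \frac{28948669}{6676}$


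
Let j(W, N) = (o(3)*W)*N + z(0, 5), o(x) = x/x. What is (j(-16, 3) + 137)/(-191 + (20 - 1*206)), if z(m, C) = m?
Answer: -89/377 ≈ -0.23607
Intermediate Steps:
o(x) = 1
j(W, N) = N*W (j(W, N) = (1*W)*N + 0 = W*N + 0 = N*W + 0 = N*W)
(j(-16, 3) + 137)/(-191 + (20 - 1*206)) = (3*(-16) + 137)/(-191 + (20 - 1*206)) = (-48 + 137)/(-191 + (20 - 206)) = 89/(-191 - 186) = 89/(-377) = 89*(-1/377) = -89/377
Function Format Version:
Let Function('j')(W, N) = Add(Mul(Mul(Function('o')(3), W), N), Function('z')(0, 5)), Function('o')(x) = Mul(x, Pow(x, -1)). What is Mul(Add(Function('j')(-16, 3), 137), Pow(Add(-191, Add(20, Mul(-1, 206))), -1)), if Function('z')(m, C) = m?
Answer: Rational(-89, 377) ≈ -0.23607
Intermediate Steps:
Function('o')(x) = 1
Function('j')(W, N) = Mul(N, W) (Function('j')(W, N) = Add(Mul(Mul(1, W), N), 0) = Add(Mul(W, N), 0) = Add(Mul(N, W), 0) = Mul(N, W))
Mul(Add(Function('j')(-16, 3), 137), Pow(Add(-191, Add(20, Mul(-1, 206))), -1)) = Mul(Add(Mul(3, -16), 137), Pow(Add(-191, Add(20, Mul(-1, 206))), -1)) = Mul(Add(-48, 137), Pow(Add(-191, Add(20, -206)), -1)) = Mul(89, Pow(Add(-191, -186), -1)) = Mul(89, Pow(-377, -1)) = Mul(89, Rational(-1, 377)) = Rational(-89, 377)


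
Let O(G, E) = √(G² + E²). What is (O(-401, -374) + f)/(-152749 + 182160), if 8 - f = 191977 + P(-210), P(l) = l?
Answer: -191759/29411 + √300677/29411 ≈ -6.5013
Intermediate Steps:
O(G, E) = √(E² + G²)
f = -191759 (f = 8 - (191977 - 210) = 8 - 1*191767 = 8 - 191767 = -191759)
(O(-401, -374) + f)/(-152749 + 182160) = (√((-374)² + (-401)²) - 191759)/(-152749 + 182160) = (√(139876 + 160801) - 191759)/29411 = (√300677 - 191759)*(1/29411) = (-191759 + √300677)*(1/29411) = -191759/29411 + √300677/29411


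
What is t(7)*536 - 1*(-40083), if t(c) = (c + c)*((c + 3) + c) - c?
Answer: 163899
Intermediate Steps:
t(c) = -c + 2*c*(3 + 2*c) (t(c) = (2*c)*((3 + c) + c) - c = (2*c)*(3 + 2*c) - c = 2*c*(3 + 2*c) - c = -c + 2*c*(3 + 2*c))
t(7)*536 - 1*(-40083) = (7*(5 + 4*7))*536 - 1*(-40083) = (7*(5 + 28))*536 + 40083 = (7*33)*536 + 40083 = 231*536 + 40083 = 123816 + 40083 = 163899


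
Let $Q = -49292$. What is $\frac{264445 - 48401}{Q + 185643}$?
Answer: $\frac{216044}{136351} \approx 1.5845$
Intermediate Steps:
$\frac{264445 - 48401}{Q + 185643} = \frac{264445 - 48401}{-49292 + 185643} = \frac{216044}{136351}$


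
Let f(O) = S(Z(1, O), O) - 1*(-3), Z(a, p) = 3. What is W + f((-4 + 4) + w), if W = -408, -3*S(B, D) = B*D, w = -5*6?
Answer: -375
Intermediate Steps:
w = -30
S(B, D) = -B*D/3
f(O) = 3 - O (f(O) = -1/3*3*O - 1*(-3) = -O + 3 = 3 - O)
W + f((-4 + 4) + w) = -408 + (3 - ((-4 + 4) - 30)) = -408 + (3 - (0 - 30)) = -408 + (3 - 1*(-30)) = -408 + (3 + 30) = -408 + 33 = -375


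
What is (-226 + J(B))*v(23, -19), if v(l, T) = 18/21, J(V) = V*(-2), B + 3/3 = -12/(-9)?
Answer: -1360/7 ≈ -194.29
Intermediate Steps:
B = 1/3 (B = -1 - 12/(-9) = -1 - 12*(-1/9) = -1 + 4/3 = 1/3 ≈ 0.33333)
J(V) = -2*V
v(l, T) = 6/7 (v(l, T) = 18*(1/21) = 6/7)
(-226 + J(B))*v(23, -19) = (-226 - 2*1/3)*(6/7) = (-226 - 2/3)*(6/7) = -680/3*6/7 = -1360/7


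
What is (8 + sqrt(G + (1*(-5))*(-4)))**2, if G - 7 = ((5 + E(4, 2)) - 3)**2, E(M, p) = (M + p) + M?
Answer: 235 + 48*sqrt(19) ≈ 444.23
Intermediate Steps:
E(M, p) = p + 2*M
G = 151 (G = 7 + ((5 + (2 + 2*4)) - 3)**2 = 7 + ((5 + (2 + 8)) - 3)**2 = 7 + ((5 + 10) - 3)**2 = 7 + (15 - 3)**2 = 7 + 12**2 = 7 + 144 = 151)
(8 + sqrt(G + (1*(-5))*(-4)))**2 = (8 + sqrt(151 + (1*(-5))*(-4)))**2 = (8 + sqrt(151 - 5*(-4)))**2 = (8 + sqrt(151 + 20))**2 = (8 + sqrt(171))**2 = (8 + 3*sqrt(19))**2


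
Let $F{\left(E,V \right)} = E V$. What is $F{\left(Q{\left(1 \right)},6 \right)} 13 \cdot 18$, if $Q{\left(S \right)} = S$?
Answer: $1404$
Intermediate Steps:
$F{\left(Q{\left(1 \right)},6 \right)} 13 \cdot 18 = 1 \cdot 6 \cdot 13 \cdot 18 = 6 \cdot 13 \cdot 18 = 78 \cdot 18 = 1404$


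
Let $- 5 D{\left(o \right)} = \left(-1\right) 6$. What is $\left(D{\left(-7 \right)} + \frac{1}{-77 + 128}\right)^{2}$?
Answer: $\frac{96721}{65025} \approx 1.4874$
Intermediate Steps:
$D{\left(o \right)} = \frac{6}{5}$ ($D{\left(o \right)} = - \frac{\left(-1\right) 6}{5} = \left(- \frac{1}{5}\right) \left(-6\right) = \frac{6}{5}$)
$\left(D{\left(-7 \right)} + \frac{1}{-77 + 128}\right)^{2} = \left(\frac{6}{5} + \frac{1}{-77 + 128}\right)^{2} = \left(\frac{6}{5} + \frac{1}{51}\right)^{2} = \left(\frac{311}{255}\right)^{2} = \frac{96721}{65025}$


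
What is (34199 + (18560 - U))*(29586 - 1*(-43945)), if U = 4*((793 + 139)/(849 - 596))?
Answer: 42661723903/11 ≈ 3.8783e+9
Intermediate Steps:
U = 3728/253 (U = 4*(932/253) = 3728/253 ≈ 14.735)
(34199 + (18560 - U))*(29586 - 1*(-43945)) = (34199 + (18560 - 1*3728/253))*(29586 - 1*(-43945)) = (34199 + (18560 - 3728/253))*(29586 + 43945) = (34199 + 4691952/253)*73531 = (13344299/253)*73531 = 42661723903/11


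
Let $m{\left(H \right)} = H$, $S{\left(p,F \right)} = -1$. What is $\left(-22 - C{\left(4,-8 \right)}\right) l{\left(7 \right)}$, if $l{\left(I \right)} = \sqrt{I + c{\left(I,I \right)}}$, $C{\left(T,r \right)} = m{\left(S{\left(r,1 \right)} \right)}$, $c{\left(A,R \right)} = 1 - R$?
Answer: $-21$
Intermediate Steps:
$C{\left(T,r \right)} = -1$
$l{\left(I \right)} = 1$ ($l{\left(I \right)} = \sqrt{I - \left(-1 + I\right)} = \sqrt{1} = 1$)
$\left(-22 - C{\left(4,-8 \right)}\right) l{\left(7 \right)} = \left(-22 - -1\right) 1 = \left(-22 + 1\right) 1 = \left(-21\right) 1 = -21$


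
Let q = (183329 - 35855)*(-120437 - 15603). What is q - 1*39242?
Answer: -20062402202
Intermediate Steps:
q = -20062362960 (q = 147474*(-136040) = -20062362960)
q - 1*39242 = -20062362960 - 1*39242 = -20062362960 - 39242 = -20062402202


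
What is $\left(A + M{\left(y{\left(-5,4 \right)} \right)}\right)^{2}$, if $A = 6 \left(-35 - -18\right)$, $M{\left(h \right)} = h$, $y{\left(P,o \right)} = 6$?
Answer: $9216$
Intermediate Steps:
$A = -102$ ($A = 6 \left(-35 + 18\right) = 6 \left(-17\right) = -102$)
$\left(A + M{\left(y{\left(-5,4 \right)} \right)}\right)^{2} = \left(-102 + 6\right)^{2} = \left(-96\right)^{2} = 9216$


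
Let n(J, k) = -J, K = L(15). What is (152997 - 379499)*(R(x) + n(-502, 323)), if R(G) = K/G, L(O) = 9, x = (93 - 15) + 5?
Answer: -9439470850/83 ≈ -1.1373e+8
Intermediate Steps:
x = 83 (x = 78 + 5 = 83)
K = 9
R(G) = 9/G
(152997 - 379499)*(R(x) + n(-502, 323)) = (152997 - 379499)*(9/83 - 1*(-502)) = -226502*(9*(1/83) + 502) = -226502*(9/83 + 502) = -226502*41675/83 = -9439470850/83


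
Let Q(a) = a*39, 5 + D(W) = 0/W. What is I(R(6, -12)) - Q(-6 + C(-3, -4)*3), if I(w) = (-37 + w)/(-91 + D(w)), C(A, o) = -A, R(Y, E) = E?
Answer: -11183/96 ≈ -116.49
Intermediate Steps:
D(W) = -5 (D(W) = -5 + 0/W = -5 + 0 = -5)
I(w) = 37/96 - w/96 (I(w) = (-37 + w)/(-91 - 5) = (-37 + w)/(-96) = (-37 + w)*(-1/96) = 37/96 - w/96)
Q(a) = 39*a
I(R(6, -12)) - Q(-6 + C(-3, -4)*3) = (37/96 - 1/96*(-12)) - 39*(-6 - 1*(-3)*3) = (37/96 + ⅛) - 39*(-6 + 3*3) = 49/96 - 39*(-6 + 9) = 49/96 - 39*3 = 49/96 - 1*117 = 49/96 - 117 = -11183/96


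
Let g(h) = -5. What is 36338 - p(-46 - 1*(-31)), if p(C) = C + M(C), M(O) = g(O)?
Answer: 36358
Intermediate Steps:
M(O) = -5
p(C) = -5 + C (p(C) = C - 5 = -5 + C)
36338 - p(-46 - 1*(-31)) = 36338 - (-5 + (-46 - 1*(-31))) = 36338 - (-5 + (-46 + 31)) = 36338 - (-5 - 15) = 36338 - 1*(-20) = 36338 + 20 = 36358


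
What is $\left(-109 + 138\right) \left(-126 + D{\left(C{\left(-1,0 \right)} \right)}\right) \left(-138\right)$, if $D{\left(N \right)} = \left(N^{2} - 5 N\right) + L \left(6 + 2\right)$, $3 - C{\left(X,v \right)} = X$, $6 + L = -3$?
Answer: $808404$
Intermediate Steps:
$L = -9$ ($L = -6 - 3 = -9$)
$C{\left(X,v \right)} = 3 - X$
$D{\left(N \right)} = -72 + N^{2} - 5 N$ ($D{\left(N \right)} = \left(N^{2} - 5 N\right) - 9 \left(6 + 2\right) = \left(N^{2} - 5 N\right) - 72 = -72 + N^{2} - 5 N$)
$\left(-109 + 138\right) \left(-126 + D{\left(C{\left(-1,0 \right)} \right)}\right) \left(-138\right) = \left(-109 + 138\right) \left(-126 - \left(72 - \left(3 - -1\right)^{2} + 5 \left(3 - -1\right)\right)\right) \left(-138\right) = 29 \left(-126 - \left(72 - \left(3 + 1\right)^{2} + 5 \left(3 + 1\right)\right)\right) \left(-138\right) = 29 \left(-126 - \left(92 - 16\right)\right) \left(-138\right) = 29 \left(-126 - 76\right) \left(-138\right) = 29 \left(-202\right) \left(-138\right) = \left(-5858\right) \left(-138\right) = 808404$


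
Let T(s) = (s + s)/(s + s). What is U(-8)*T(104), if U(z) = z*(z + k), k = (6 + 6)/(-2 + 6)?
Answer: 40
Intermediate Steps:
k = 3 (k = 12/4 = 12*(¼) = 3)
U(z) = z*(3 + z) (U(z) = z*(z + 3) = z*(3 + z))
T(s) = 1 (T(s) = (2*s)/((2*s)) = (2*s)*(1/(2*s)) = 1)
U(-8)*T(104) = -8*(3 - 8)*1 = -8*(-5)*1 = 40*1 = 40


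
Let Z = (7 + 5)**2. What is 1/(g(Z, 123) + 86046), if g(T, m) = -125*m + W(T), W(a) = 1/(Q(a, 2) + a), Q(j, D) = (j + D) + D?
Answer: 292/20635933 ≈ 1.4150e-5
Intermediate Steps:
Q(j, D) = j + 2*D (Q(j, D) = (D + j) + D = j + 2*D)
Z = 144 (Z = 12**2 = 144)
W(a) = 1/(4 + 2*a) (W(a) = 1/((a + 2*2) + a) = 1/((a + 4) + a) = 1/((4 + a) + a) = 1/(4 + 2*a))
g(T, m) = 1/(2*(2 + T)) - 125*m (g(T, m) = -125*m + 1/(2*(2 + T)) = 1/(2*(2 + T)) - 125*m)
1/(g(Z, 123) + 86046) = 1/((1 - 250*123*(2 + 144))/(2*(2 + 144)) + 86046) = 1/((1/2)*(1 - 250*123*146)/146 + 86046) = 1/((1/2)*(1/146)*(1 - 4489500) + 86046) = 1/((1/2)*(1/146)*(-4489499) + 86046) = 1/(-4489499/292 + 86046) = 1/(20635933/292) = 292/20635933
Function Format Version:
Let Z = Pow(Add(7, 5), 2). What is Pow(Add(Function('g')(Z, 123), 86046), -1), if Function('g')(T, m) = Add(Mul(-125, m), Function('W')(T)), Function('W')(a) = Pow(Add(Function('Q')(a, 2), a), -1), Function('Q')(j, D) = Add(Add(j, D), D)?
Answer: Rational(292, 20635933) ≈ 1.4150e-5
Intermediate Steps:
Function('Q')(j, D) = Add(j, Mul(2, D)) (Function('Q')(j, D) = Add(Add(D, j), D) = Add(j, Mul(2, D)))
Z = 144 (Z = Pow(12, 2) = 144)
Function('W')(a) = Pow(Add(4, Mul(2, a)), -1) (Function('W')(a) = Pow(Add(Add(a, Mul(2, 2)), a), -1) = Pow(Add(Add(a, 4), a), -1) = Pow(Add(Add(4, a), a), -1) = Pow(Add(4, Mul(2, a)), -1))
Function('g')(T, m) = Add(Mul(Rational(1, 2), Pow(Add(2, T), -1)), Mul(-125, m)) (Function('g')(T, m) = Add(Mul(-125, m), Mul(Rational(1, 2), Pow(Add(2, T), -1))) = Add(Mul(Rational(1, 2), Pow(Add(2, T), -1)), Mul(-125, m)))
Pow(Add(Function('g')(Z, 123), 86046), -1) = Pow(Add(Mul(Rational(1, 2), Pow(Add(2, 144), -1), Add(1, Mul(-250, 123, Add(2, 144)))), 86046), -1) = Pow(Add(Mul(Rational(1, 2), Pow(146, -1), Add(1, Mul(-250, 123, 146))), 86046), -1) = Pow(Add(Mul(Rational(1, 2), Rational(1, 146), Add(1, -4489500)), 86046), -1) = Pow(Add(Mul(Rational(1, 2), Rational(1, 146), -4489499), 86046), -1) = Pow(Add(Rational(-4489499, 292), 86046), -1) = Pow(Rational(20635933, 292), -1) = Rational(292, 20635933)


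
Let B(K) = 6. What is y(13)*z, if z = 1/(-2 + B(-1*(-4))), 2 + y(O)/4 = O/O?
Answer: -1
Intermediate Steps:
y(O) = -4 (y(O) = -8 + 4*(O/O) = -8 + 4*1 = -8 + 4 = -4)
z = ¼ (z = 1/(-2 + 6) = 1/4 = ¼ ≈ 0.25000)
y(13)*z = -4*¼ = -1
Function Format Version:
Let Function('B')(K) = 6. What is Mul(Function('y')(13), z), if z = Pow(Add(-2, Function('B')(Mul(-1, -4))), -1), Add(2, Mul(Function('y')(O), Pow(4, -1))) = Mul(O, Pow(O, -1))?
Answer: -1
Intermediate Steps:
Function('y')(O) = -4 (Function('y')(O) = Add(-8, Mul(4, Mul(O, Pow(O, -1)))) = Add(-8, Mul(4, 1)) = Add(-8, 4) = -4)
z = Rational(1, 4) (z = Pow(Add(-2, 6), -1) = Pow(4, -1) = Rational(1, 4) ≈ 0.25000)
Mul(Function('y')(13), z) = Mul(-4, Rational(1, 4)) = -1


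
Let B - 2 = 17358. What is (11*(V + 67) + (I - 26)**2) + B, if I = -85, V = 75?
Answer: 31243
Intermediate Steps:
B = 17360 (B = 2 + 17358 = 17360)
(11*(V + 67) + (I - 26)**2) + B = (11*(75 + 67) + (-85 - 26)**2) + 17360 = (11*142 + (-111)**2) + 17360 = (1562 + 12321) + 17360 = 13883 + 17360 = 31243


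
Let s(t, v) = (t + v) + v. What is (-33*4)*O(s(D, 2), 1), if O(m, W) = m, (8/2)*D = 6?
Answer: -726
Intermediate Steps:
D = 3/2 (D = (¼)*6 = 3/2 ≈ 1.5000)
s(t, v) = t + 2*v
(-33*4)*O(s(D, 2), 1) = (-33*4)*(3/2 + 2*2) = -132*(3/2 + 4) = -132*11/2 = -726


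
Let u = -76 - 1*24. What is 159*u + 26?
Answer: -15874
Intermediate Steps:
u = -100 (u = -76 - 24 = -100)
159*u + 26 = 159*(-100) + 26 = -15900 + 26 = -15874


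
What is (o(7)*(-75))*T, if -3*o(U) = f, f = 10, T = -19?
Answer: -4750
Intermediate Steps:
o(U) = -10/3 (o(U) = -1/3*10 = -10/3)
(o(7)*(-75))*T = -10/3*(-75)*(-19) = 250*(-19) = -4750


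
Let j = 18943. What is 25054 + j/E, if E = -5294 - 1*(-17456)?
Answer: 304725691/12162 ≈ 25056.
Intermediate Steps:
E = 12162 (E = -5294 + 17456 = 12162)
25054 + j/E = 25054 + 18943/12162 = 304725691/12162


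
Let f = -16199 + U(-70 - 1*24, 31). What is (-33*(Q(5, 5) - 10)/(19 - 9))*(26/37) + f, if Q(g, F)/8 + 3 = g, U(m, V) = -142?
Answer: -3025659/185 ≈ -16355.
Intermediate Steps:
Q(g, F) = -24 + 8*g
f = -16341 (f = -16199 - 142 = -16341)
(-33*(Q(5, 5) - 10)/(19 - 9))*(26/37) + f = (-33*((-24 + 8*5) - 10)/(19 - 9))*(26/37) - 16341 = (-33*((-24 + 40) - 10)/10)*(26*(1/37)) - 16341 = -33*(16 - 10)/10*(26/37) - 16341 = -198/10*(26/37) - 16341 = -33*⅗*(26/37) - 16341 = -99/5*26/37 - 16341 = -2574/185 - 16341 = -3025659/185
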